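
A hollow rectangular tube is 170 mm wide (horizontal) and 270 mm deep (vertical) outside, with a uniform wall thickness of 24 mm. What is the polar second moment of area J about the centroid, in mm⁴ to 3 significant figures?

Decompose the section into non-overlapping parts with the origin at the bottom-left of its bounding rectangle.
Outer rectangle: 170 × 270, A = 45 900 mm², y = 135 mm, Ī = 278 842 500 mm⁴.
Inner void (subtracted): 122 × 222, A = 27 084 mm², y = 135 mm, Ī = 111 233 988 mm⁴.
By symmetry the centroid is at mid-height, ȳ = 135 mm.
All pieces are centred on the centroidal x-axis, so I = ΣĪ (holes subtracted) = 167 608 512 mm⁴.
Repeating about the centroidal y-axis gives I_y = 76 949 312 mm⁴.
Polar second moment: J = I_x + I_y = 244 557 824 mm⁴.

J ≈ 2.45 × 10⁸ mm⁴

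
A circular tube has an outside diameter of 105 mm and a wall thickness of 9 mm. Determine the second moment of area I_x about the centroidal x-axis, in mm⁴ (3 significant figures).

I_x ≈ 3.15 × 10⁶ mm⁴

Break the section into simple shapes (no overlaps), measuring from the bottom-left corner of the bounding box.
Outer circle: ⌀105, A = 8 659 mm², y = 52.5 mm, Ī = 5 966 602 mm⁴.
Bore (subtracted): ⌀87, A = 5944.7 mm², y = 52.5 mm, Ī = 2 812 205 mm⁴.
By symmetry the centroid is at mid-height, ȳ = 52.5 mm.
All pieces are centred on the centroidal x-axis, so I = ΣĪ (holes subtracted) = 3 154 398 mm⁴.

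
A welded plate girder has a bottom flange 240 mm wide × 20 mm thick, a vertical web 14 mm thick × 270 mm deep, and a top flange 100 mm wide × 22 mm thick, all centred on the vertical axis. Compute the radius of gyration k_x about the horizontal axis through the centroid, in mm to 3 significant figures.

k_x ≈ 121 mm

Treat the section as a set of non-overlapping primitives; coordinates are from the bounding-box lower-left.
Bottom plate: 240 × 20, A = 4 800 mm², y = 10 mm, Ī = 160 000 mm⁴.
Web plate: 14 × 270, A = 3 780 mm², y = 155 mm, Ī = 22 963 500 mm⁴.
Top plate: 100 × 22, A = 2 200 mm², y = 301 mm, Ī = 88 733 mm⁴.
Centroid: ȳ = ΣA·y / ΣA = 120.23 mm.
Transfer each piece to the horizontal axis through the centroid using Ī + A·d² with d = y − 120.23:
  bottom plate: d = -110.23 mm → contributes +58 485 156 mm⁴
  web plate: d = 34.768 mm → contributes +27 532 840 mm⁴
  top plate: d = 180.77 mm → contributes +71 978 358 mm⁴
Total I = 157 996 354 mm⁴.
Radius of gyration: k = √(I/A) = √(157 996 354 / 10 780) = 121.06 mm.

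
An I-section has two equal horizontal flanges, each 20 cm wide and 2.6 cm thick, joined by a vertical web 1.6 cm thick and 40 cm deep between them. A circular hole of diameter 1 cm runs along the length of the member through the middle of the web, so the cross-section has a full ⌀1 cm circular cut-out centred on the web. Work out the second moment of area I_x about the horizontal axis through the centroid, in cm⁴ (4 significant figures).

Decompose the section into non-overlapping parts with the origin at the bottom-left of its bounding rectangle.
Bottom flange: 20 × 2.6, A = 52 cm², y = 1.3 cm, Ī = 29.2933 cm⁴.
Web: 1.6 × 40, A = 64 cm², y = 22.6 cm, Ī = 8533.33 cm⁴.
Top flange: 20 × 2.6, A = 52 cm², y = 43.9 cm, Ī = 29.2933 cm⁴.
Hole (subtracted): ⌀1, A = 0.785398 cm², y = 22.6 cm, Ī = 0.0490874 cm⁴.
By symmetry the centroid is at mid-height, ȳ = 22.6 cm.
Transfer each piece to the horizontal axis through the centroid using Ī + A·d² with d = y − 22.6:
  bottom flange: d = -21.3 cm → contributes +23621.2 cm⁴
  web: d = 0 cm → contributes +8533.33 cm⁴
  top flange: d = 21.3 cm → contributes +23621.2 cm⁴
  hole: d = 0 cm → contributes −0.0490874 cm⁴
Total I = 55775.6 cm⁴.

I_x ≈ 5.578 × 10⁴ cm⁴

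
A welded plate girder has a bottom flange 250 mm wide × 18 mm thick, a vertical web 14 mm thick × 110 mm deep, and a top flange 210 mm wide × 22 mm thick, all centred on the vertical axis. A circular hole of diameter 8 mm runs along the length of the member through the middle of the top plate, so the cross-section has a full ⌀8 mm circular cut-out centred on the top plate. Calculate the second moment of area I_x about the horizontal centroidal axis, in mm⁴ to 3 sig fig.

I_x ≈ 4.02 × 10⁷ mm⁴

Split into non-overlapping primitives; take the origin at the lower-left of the bounding box.
Bottom plate: 250 × 18, A = 4 500 mm², y = 9 mm, Ī = 121 500 mm⁴.
Web plate: 14 × 110, A = 1 540 mm², y = 73 mm, Ī = 1 552 833 mm⁴.
Top plate: 210 × 22, A = 4 620 mm², y = 139 mm, Ī = 186 340 mm⁴.
Hole (subtracted): ⌀8, A = 50.265 mm², y = 139 mm, Ī = 201.06 mm⁴.
Centroid: ȳ = ΣA·y / ΣA = 74.282 mm.
Transfer each piece to the horizontal centroidal axis using Ī + A·d² with d = y − 74.282:
  bottom plate: d = -65.282 mm → contributes +19 299 372 mm⁴
  web plate: d = -1.2821 mm → contributes +1 555 365 mm⁴
  top plate: d = 64.718 mm → contributes +19 536 793 mm⁴
  hole: d = 64.718 mm → contributes −210 734 mm⁴
Total I = 40 180 796 mm⁴.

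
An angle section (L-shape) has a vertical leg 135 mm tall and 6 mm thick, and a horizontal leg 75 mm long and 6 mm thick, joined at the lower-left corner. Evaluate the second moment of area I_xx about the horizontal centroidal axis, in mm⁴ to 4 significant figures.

I_xx ≈ 2.371 × 10⁶ mm⁴

Break the section into simple shapes (no overlaps), measuring from the bottom-left corner of the bounding box.
Vertical leg: 6 × 135, A = 810 mm², y = 67.5 mm, Ī = 1 230 188 mm⁴.
Horizontal leg (remainder): 69 × 6, A = 414 mm², y = 3 mm, Ī = 1 242 mm⁴.
Centroid: ȳ = ΣA·y / ΣA = 45.6838 mm.
Transfer each piece to the horizontal centroidal axis using Ī + A·d² with d = y − 45.6838:
  vertical leg: d = 21.8162 mm → contributes +1 615 703 mm⁴
  horizontal leg (remainder): d = -42.6838 mm → contributes +755 512 mm⁴
Total I = 2 371 216 mm⁴.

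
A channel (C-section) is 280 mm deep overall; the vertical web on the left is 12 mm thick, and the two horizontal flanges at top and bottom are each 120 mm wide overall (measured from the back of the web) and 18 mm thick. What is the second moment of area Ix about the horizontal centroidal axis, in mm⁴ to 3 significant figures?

Split into non-overlapping primitives; take the origin at the lower-left of the bounding box.
Web: 12 × 280, A = 3 360 mm², y = 140 mm, Ī = 21 952 000 mm⁴.
Top flange (beyond web): 108 × 18, A = 1 944 mm², y = 271 mm, Ī = 52 488 mm⁴.
Bottom flange (beyond web): 108 × 18, A = 1 944 mm², y = 9 mm, Ī = 52 488 mm⁴.
By symmetry the centroid is at mid-height, ȳ = 140 mm.
Transfer each piece to the horizontal centroidal axis using Ī + A·d² with d = y − 140:
  web: d = 0 mm → contributes +21 952 000 mm⁴
  top flange (beyond web): d = 131 mm → contributes +33 413 472 mm⁴
  bottom flange (beyond web): d = -131 mm → contributes +33 413 472 mm⁴
Total I = 88 778 944 mm⁴.

Ix ≈ 8.88 × 10⁷ mm⁴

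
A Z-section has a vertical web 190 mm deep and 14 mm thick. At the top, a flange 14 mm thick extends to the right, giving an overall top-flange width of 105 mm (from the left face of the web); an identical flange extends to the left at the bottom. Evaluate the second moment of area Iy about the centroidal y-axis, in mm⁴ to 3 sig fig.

Iy ≈ 8.82 × 10⁶ mm⁴

Treat the section as a set of non-overlapping primitives; coordinates are from the bounding-box lower-left.
Web: 14 × 190, A = 2 660 mm², x = 98 mm, Ī = 43 447 mm⁴.
Top flange (beyond web): 91 × 14, A = 1 274 mm², x = 150.5 mm, Ī = 879 166 mm⁴.
Bottom flange (beyond web): 91 × 14, A = 1 274 mm², x = 45.5 mm, Ī = 879 166 mm⁴.
Centroid: x̄ = ΣA·x / ΣA = 98 mm.
Transfer each piece to the centroidal y-axis using Ī + A·d² with d = x − 98:
  web: d = 0 mm → contributes +43 447 mm⁴
  top flange (beyond web): d = 52.5 mm → contributes +4 390 629 mm⁴
  bottom flange (beyond web): d = -52.5 mm → contributes +4 390 629 mm⁴
Total I = 8 824 704 mm⁴.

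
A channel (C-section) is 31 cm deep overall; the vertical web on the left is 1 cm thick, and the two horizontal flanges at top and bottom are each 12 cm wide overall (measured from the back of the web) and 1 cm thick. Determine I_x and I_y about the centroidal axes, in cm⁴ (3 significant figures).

I_x ≈ 7430 cm⁴, I_y ≈ 688 cm⁴

Treat the section as a set of non-overlapping primitives; coordinates are from the bounding-box lower-left.
Web: 1 × 31, A = 31 cm², y = 15.5 cm, Ī = 2482.6 cm⁴.
Top flange (beyond web): 11 × 1, A = 11 cm², y = 30.5 cm, Ī = 0.91667 cm⁴.
Bottom flange (beyond web): 11 × 1, A = 11 cm², y = 0.5 cm, Ī = 0.91667 cm⁴.
By symmetry the centroid is at mid-height, ȳ = 15.5 cm.
Transfer each piece to the centroidal x-axis using Ī + A·d² with d = y − 15.5:
  web: d = 0 cm → contributes +2482.6 cm⁴
  top flange (beyond web): d = 15 cm → contributes +2475.9 cm⁴
  bottom flange (beyond web): d = -15 cm → contributes +2475.9 cm⁴
Total I = 7434.4 cm⁴.
For the y-axis: x̄ = 2.9906 cm.
Repeating about the centroidal y-axis gives I_y = 687.66 cm⁴.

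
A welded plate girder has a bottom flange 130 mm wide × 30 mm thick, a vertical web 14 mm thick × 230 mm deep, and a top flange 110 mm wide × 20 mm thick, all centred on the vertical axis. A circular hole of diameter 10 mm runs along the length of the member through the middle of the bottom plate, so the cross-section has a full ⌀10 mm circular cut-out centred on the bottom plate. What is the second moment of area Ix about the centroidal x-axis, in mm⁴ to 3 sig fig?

Ix ≈ 1.08 × 10⁸ mm⁴

Decompose the section into non-overlapping parts with the origin at the bottom-left of its bounding rectangle.
Bottom plate: 130 × 30, A = 3 900 mm², y = 15 mm, Ī = 292 500 mm⁴.
Web plate: 14 × 230, A = 3 220 mm², y = 145 mm, Ī = 14 194 833 mm⁴.
Top plate: 110 × 20, A = 2 200 mm², y = 270 mm, Ī = 73 333 mm⁴.
Hole (subtracted): ⌀10, A = 78.54 mm², y = 15 mm, Ī = 490.87 mm⁴.
Centroid: ȳ = ΣA·y / ΣA = 121 mm.
Transfer each piece to the centroidal x-axis using Ī + A·d² with d = y − 121:
  bottom plate: d = -106 mm → contributes +44 113 367 mm⁴
  web plate: d = 23.999 mm → contributes +16 049 466 mm⁴
  top plate: d = 149 mm → contributes +48 915 163 mm⁴
  hole: d = -106 mm → contributes −882 974 mm⁴
Total I = 108 195 022 mm⁴.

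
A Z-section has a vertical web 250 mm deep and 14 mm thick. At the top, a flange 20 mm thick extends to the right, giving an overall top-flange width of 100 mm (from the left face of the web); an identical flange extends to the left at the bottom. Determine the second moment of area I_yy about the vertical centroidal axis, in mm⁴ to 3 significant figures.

Split into non-overlapping primitives; take the origin at the lower-left of the bounding box.
Web: 14 × 250, A = 3 500 mm², x = 93 mm, Ī = 57 167 mm⁴.
Top flange (beyond web): 86 × 20, A = 1 720 mm², x = 143 mm, Ī = 1 060 093 mm⁴.
Bottom flange (beyond web): 86 × 20, A = 1 720 mm², x = 43 mm, Ī = 1 060 093 mm⁴.
Centroid: x̄ = ΣA·x / ΣA = 93 mm.
Transfer each piece to the vertical centroidal axis using Ī + A·d² with d = x − 93:
  web: d = 0 mm → contributes +57 167 mm⁴
  top flange (beyond web): d = 50 mm → contributes +5 360 093 mm⁴
  bottom flange (beyond web): d = -50 mm → contributes +5 360 093 mm⁴
Total I = 10 777 353 mm⁴.

I_yy ≈ 1.08 × 10⁷ mm⁴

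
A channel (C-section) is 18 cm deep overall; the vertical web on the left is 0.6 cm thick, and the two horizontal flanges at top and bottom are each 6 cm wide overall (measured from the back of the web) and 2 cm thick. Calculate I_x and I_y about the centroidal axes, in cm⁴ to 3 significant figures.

Break the section into simple shapes (no overlaps), measuring from the bottom-left corner of the bounding box.
Web: 0.6 × 18, A = 10.8 cm², y = 9 cm, Ī = 291.6 cm⁴.
Top flange (beyond web): 5.4 × 2, A = 10.8 cm², y = 17 cm, Ī = 3.6 cm⁴.
Bottom flange (beyond web): 5.4 × 2, A = 10.8 cm², y = 1 cm, Ī = 3.6 cm⁴.
By symmetry the centroid is at mid-height, ȳ = 9 cm.
Transfer each piece to the centroidal x-axis using Ī + A·d² with d = y − 9:
  web: d = 0 cm → contributes +291.6 cm⁴
  top flange (beyond web): d = 8 cm → contributes +694.8 cm⁴
  bottom flange (beyond web): d = -8 cm → contributes +694.8 cm⁴
Total I = 1681.2 cm⁴.
For the y-axis: x̄ = 2.3 cm.
Repeating about the centroidal y-axis gives I_y = 117.61 cm⁴.

I_x ≈ 1680 cm⁴, I_y ≈ 118 cm⁴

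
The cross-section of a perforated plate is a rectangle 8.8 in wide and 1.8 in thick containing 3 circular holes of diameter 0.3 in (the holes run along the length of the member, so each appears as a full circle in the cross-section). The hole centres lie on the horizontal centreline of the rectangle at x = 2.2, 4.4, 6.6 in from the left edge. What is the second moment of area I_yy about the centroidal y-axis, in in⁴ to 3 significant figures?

Treat the section as a set of non-overlapping primitives; coordinates are from the bounding-box lower-left.
Plate: 8.8 × 1.8, A = 15.84 in², x = 4.4 in, Ī = 102.22 in⁴.
Hole 1 (subtracted): ⌀0.3, A = 0.070686 in², x = 2.2 in, Ī = 0.00039761 in⁴.
Hole 2 (subtracted): ⌀0.3, A = 0.070686 in², x = 4.4 in, Ī = 0.00039761 in⁴.
Hole 3 (subtracted): ⌀0.3, A = 0.070686 in², x = 6.6 in, Ī = 0.00039761 in⁴.
By symmetry the centroid is at mid-width, x̄ = 4.4 in.
Transfer each piece to the centroidal y-axis using Ī + A·d² with d = x − 4.4:
  plate: d = 0 in → contributes +102.22 in⁴
  hole 1: d = -2.2 in → contributes −0.34252 in⁴
  hole 2: d = 0 in → contributes −0.00039761 in⁴
  hole 3: d = 2.2 in → contributes −0.34252 in⁴
Total I = 101.54 in⁴.

I_yy ≈ 102 in⁴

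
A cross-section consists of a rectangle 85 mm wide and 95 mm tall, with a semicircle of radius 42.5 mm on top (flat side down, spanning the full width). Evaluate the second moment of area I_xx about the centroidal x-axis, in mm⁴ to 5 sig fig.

I_xx ≈ 1.5449 × 10⁷ mm⁴

Decompose the section into non-overlapping parts with the origin at the bottom-left of its bounding rectangle.
Rectangular body: 85 × 95, A = 8 075 mm², y = 47.5 mm, Ī = 6 073 073 mm⁴.
Semicircular cap: semicircle r = 42.5, A = 2837.251 mm², y = 113.0376 mm, Ī = 358086.4 mm⁴.
Centroid: ȳ = ΣA·y / ΣA = 64.54016 mm.
Transfer each piece to the centroidal x-axis using Ī + A·d² with d = y − 64.54016:
  rectangular body: d = -17.04016 mm → contributes +8 417 787 mm⁴
  semicircular cap: d = 48.4974 mm → contributes +7 031 294 mm⁴
Total I = 15 449 081 mm⁴.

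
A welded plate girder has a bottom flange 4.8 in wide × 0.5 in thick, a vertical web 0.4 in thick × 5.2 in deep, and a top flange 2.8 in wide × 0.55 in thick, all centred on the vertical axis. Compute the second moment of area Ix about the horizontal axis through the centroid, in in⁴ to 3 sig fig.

Treat the section as a set of non-overlapping primitives; coordinates are from the bounding-box lower-left.
Bottom plate: 4.8 × 0.5, A = 2.4 in², y = 0.25 in, Ī = 0.05 in⁴.
Web plate: 0.4 × 5.2, A = 2.08 in², y = 3.1 in, Ī = 4.6869 in⁴.
Top plate: 2.8 × 0.55, A = 1.54 in², y = 5.975 in, Ī = 0.038821 in⁴.
Centroid: ȳ = ΣA·y / ΣA = 2.6993 in.
Transfer each piece to the horizontal axis through the centroid using Ī + A·d² with d = y − 2.6993:
  bottom plate: d = -2.4493 in → contributes +14.447 in⁴
  web plate: d = 0.40075 in → contributes +5.021 in⁴
  top plate: d = 3.2757 in → contributes +16.564 in⁴
Total I = 36.032 in⁴.

Ix ≈ 36.0 in⁴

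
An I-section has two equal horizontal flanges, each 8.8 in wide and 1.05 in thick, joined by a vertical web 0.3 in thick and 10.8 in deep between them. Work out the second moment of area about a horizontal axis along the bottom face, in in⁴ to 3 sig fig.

Treat the section as a set of non-overlapping primitives; coordinates are from the bounding-box lower-left.
Bottom flange: 8.8 × 1.05, A = 9.24 in², y = 0.525 in, Ī = 0.84893 in⁴.
Web: 0.3 × 10.8, A = 3.24 in², y = 6.45 in, Ī = 31.493 in⁴.
Top flange: 8.8 × 1.05, A = 9.24 in², y = 12.375 in, Ī = 0.84893 in⁴.
Transfer each piece to the bottom edge using Ī + A·d² with d = y − 0:
  bottom flange: d = 0.525 in → contributes +3.3957 in⁴
  web: d = 6.45 in → contributes +166.28 in⁴
  top flange: d = 12.375 in → contributes +1415.9 in⁴
Total I = 1585.5 in⁴.

I_base ≈ 1590 in⁴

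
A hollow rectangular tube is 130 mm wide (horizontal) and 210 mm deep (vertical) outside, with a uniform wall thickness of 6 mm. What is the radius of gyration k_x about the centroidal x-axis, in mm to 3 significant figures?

k_x ≈ 78.1 mm

Treat the section as a set of non-overlapping primitives; coordinates are from the bounding-box lower-left.
Outer rectangle: 130 × 210, A = 27 300 mm², y = 105 mm, Ī = 100 327 500 mm⁴.
Inner void (subtracted): 118 × 198, A = 23 364 mm², y = 105 mm, Ī = 76 330 188 mm⁴.
By symmetry the centroid is at mid-height, ȳ = 105 mm.
All pieces are centred on the centroidal x-axis, so I = ΣĪ (holes subtracted) = 23 997 312 mm⁴.
Radius of gyration: k = √(I/A) = √(23 997 312 / 3 936) = 78.083 mm.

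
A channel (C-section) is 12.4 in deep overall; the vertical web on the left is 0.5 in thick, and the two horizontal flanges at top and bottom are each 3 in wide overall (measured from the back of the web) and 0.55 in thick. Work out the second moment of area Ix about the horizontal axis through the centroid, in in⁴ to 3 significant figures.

Ix ≈ 176 in⁴

Break the section into simple shapes (no overlaps), measuring from the bottom-left corner of the bounding box.
Web: 0.5 × 12.4, A = 6.2 in², y = 6.2 in, Ī = 79.443 in⁴.
Top flange (beyond web): 2.5 × 0.55, A = 1.375 in², y = 12.125 in, Ī = 0.034661 in⁴.
Bottom flange (beyond web): 2.5 × 0.55, A = 1.375 in², y = 0.275 in, Ī = 0.034661 in⁴.
By symmetry the centroid is at mid-height, ȳ = 6.2 in.
Transfer each piece to the horizontal axis through the centroid using Ī + A·d² with d = y − 6.2:
  web: d = 0 in → contributes +79.443 in⁴
  top flange (beyond web): d = 5.925 in → contributes +48.305 in⁴
  bottom flange (beyond web): d = -5.925 in → contributes +48.305 in⁴
Total I = 176.05 in⁴.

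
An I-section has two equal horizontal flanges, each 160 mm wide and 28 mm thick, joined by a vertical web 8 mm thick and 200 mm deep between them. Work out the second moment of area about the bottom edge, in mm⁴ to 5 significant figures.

I_base ≈ 2.9538 × 10⁸ mm⁴

Decompose the section into non-overlapping parts with the origin at the bottom-left of its bounding rectangle.
Bottom flange: 160 × 28, A = 4 480 mm², y = 14 mm, Ī = 292693.3 mm⁴.
Web: 8 × 200, A = 1 600 mm², y = 128 mm, Ī = 5 333 333 mm⁴.
Top flange: 160 × 28, A = 4 480 mm², y = 242 mm, Ī = 292693.3 mm⁴.
Transfer each piece to a horizontal axis along the bottom face using Ī + A·d² with d = y − 0:
  bottom flange: d = 14 mm → contributes +1 170 773 mm⁴
  web: d = 128 mm → contributes +31 547 733 mm⁴
  top flange: d = 242 mm → contributes +262 659 413 mm⁴
Total I = 295 377 920 mm⁴.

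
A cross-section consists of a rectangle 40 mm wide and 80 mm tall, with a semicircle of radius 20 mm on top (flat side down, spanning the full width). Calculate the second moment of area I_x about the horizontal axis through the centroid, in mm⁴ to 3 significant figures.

I_x ≈ 2.96 × 10⁶ mm⁴

Split into non-overlapping primitives; take the origin at the lower-left of the bounding box.
Rectangular body: 40 × 80, A = 3 200 mm², y = 40 mm, Ī = 1 706 667 mm⁴.
Semicircular cap: semicircle r = 20, A = 628.32 mm², y = 88.488 mm, Ī = 17 561 mm⁴.
Centroid: ȳ = ΣA·y / ΣA = 47.958 mm.
Transfer each piece to the horizontal axis through the centroid using Ī + A·d² with d = y − 47.958:
  rectangular body: d = -7.9581 mm → contributes +1 909 326 mm⁴
  semicircular cap: d = 40.53 mm → contributes +1 049 697 mm⁴
Total I = 2 959 023 mm⁴.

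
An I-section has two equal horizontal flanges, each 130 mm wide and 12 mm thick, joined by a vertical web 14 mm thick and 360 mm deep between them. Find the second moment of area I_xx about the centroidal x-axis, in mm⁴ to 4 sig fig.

Split into non-overlapping primitives; take the origin at the lower-left of the bounding box.
Bottom flange: 130 × 12, A = 1 560 mm², y = 6 mm, Ī = 18 720 mm⁴.
Web: 14 × 360, A = 5 040 mm², y = 192 mm, Ī = 54 432 000 mm⁴.
Top flange: 130 × 12, A = 1 560 mm², y = 378 mm, Ī = 18 720 mm⁴.
By symmetry the centroid is at mid-height, ȳ = 192 mm.
Transfer each piece to the centroidal x-axis using Ī + A·d² with d = y − 192:
  bottom flange: d = -186 mm → contributes +53 988 480 mm⁴
  web: d = 0 mm → contributes +54 432 000 mm⁴
  top flange: d = 186 mm → contributes +53 988 480 mm⁴
Total I = 162 408 960 mm⁴.

I_xx ≈ 1.624 × 10⁸ mm⁴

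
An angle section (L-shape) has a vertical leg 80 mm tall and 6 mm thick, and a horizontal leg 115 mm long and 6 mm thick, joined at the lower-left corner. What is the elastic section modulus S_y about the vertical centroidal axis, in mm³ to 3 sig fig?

S_y ≈ 1.98 × 10⁴ mm³

Split into non-overlapping primitives; take the origin at the lower-left of the bounding box.
Vertical leg: 6 × 80, A = 480 mm², x = 3 mm, Ī = 1 440 mm⁴.
Horizontal leg (remainder): 109 × 6, A = 654 mm², x = 60.5 mm, Ī = 647 515 mm⁴.
Centroid: x̄ = ΣA·x / ΣA = 36.161 mm.
Transfer each piece to the vertical centroidal axis using Ī + A·d² with d = x − 36.161:
  vertical leg: d = -33.161 mm → contributes +529 285 mm⁴
  horizontal leg (remainder): d = 24.339 mm → contributes +1 034 924 mm⁴
Total I = 1 564 208 mm⁴.
Extreme fibre distance c = 78.839 mm; S = I/c = 19 841 mm³.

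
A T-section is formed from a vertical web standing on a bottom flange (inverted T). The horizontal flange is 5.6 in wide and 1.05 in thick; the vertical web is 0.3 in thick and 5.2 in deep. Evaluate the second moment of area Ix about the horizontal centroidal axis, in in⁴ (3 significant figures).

Ix ≈ 16.1 in⁴

Break the section into simple shapes (no overlaps), measuring from the bottom-left corner of the bounding box.
Flange: 5.6 × 1.05, A = 5.88 in², y = 0.525 in, Ī = 0.54023 in⁴.
Web: 0.3 × 5.2, A = 1.56 in², y = 3.65 in, Ī = 3.5152 in⁴.
Centroid: ȳ = ΣA·y / ΣA = 1.1802 in.
Transfer each piece to the horizontal centroidal axis using Ī + A·d² with d = y − 1.1802:
  flange: d = -0.65524 in → contributes +3.0648 in⁴
  web: d = 2.4698 in → contributes +13.031 in⁴
Total I = 16.095 in⁴.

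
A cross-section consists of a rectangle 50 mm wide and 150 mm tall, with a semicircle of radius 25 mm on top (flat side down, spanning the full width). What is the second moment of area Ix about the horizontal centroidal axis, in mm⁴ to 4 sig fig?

Ix ≈ 2.047 × 10⁷ mm⁴

Break the section into simple shapes (no overlaps), measuring from the bottom-left corner of the bounding box.
Rectangular body: 50 × 150, A = 7 500 mm², y = 75 mm, Ī = 14 062 500 mm⁴.
Semicircular cap: semicircle r = 25, A = 981.748 mm², y = 160.61 mm, Ī = 42873.8 mm⁴.
Centroid: ȳ = ΣA·y / ΣA = 84.9092 mm.
Transfer each piece to the horizontal centroidal axis using Ī + A·d² with d = y − 84.9092:
  rectangular body: d = -9.90925 mm → contributes +14 798 949 mm⁴
  semicircular cap: d = 75.7011 mm → contributes +5 668 930 mm⁴
Total I = 20 467 879 mm⁴.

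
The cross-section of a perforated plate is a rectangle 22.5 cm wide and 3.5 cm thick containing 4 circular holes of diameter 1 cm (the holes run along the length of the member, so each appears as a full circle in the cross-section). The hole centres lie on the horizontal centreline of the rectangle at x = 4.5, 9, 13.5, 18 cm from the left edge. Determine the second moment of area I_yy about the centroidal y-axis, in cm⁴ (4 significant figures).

I_yy ≈ 3243 cm⁴

Break the section into simple shapes (no overlaps), measuring from the bottom-left corner of the bounding box.
Plate: 22.5 × 3.5, A = 78.75 cm², x = 11.25 cm, Ī = 3322.27 cm⁴.
Hole 1 (subtracted): ⌀1, A = 0.785398 cm², x = 4.5 cm, Ī = 0.0490874 cm⁴.
Hole 2 (subtracted): ⌀1, A = 0.785398 cm², x = 9 cm, Ī = 0.0490874 cm⁴.
Hole 3 (subtracted): ⌀1, A = 0.785398 cm², x = 13.5 cm, Ī = 0.0490874 cm⁴.
Hole 4 (subtracted): ⌀1, A = 0.785398 cm², x = 18 cm, Ī = 0.0490874 cm⁴.
By symmetry the centroid is at mid-width, x̄ = 11.25 cm.
Transfer each piece to the centroidal y-axis using Ī + A·d² with d = x − 11.25:
  plate: d = 0 cm → contributes +3322.27 cm⁴
  hole 1: d = -6.75 cm → contributes −35.8338 cm⁴
  hole 2: d = -2.25 cm → contributes −4.02517 cm⁴
  hole 3: d = 2.25 cm → contributes −4.02517 cm⁴
  hole 4: d = 6.75 cm → contributes −35.8338 cm⁴
Total I = 3242.55 cm⁴.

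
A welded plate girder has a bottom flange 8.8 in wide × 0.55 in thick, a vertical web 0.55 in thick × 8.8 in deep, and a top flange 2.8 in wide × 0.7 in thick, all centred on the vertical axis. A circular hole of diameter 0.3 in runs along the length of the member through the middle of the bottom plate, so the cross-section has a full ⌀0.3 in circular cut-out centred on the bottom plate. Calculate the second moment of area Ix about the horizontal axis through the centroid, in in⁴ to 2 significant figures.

Break the section into simple shapes (no overlaps), measuring from the bottom-left corner of the bounding box.
Bottom plate: 8.8 × 0.55, A = 4.84 in², y = 0.275 in, Ī = 0.122 in⁴.
Web plate: 0.55 × 8.8, A = 4.84 in², y = 4.95 in, Ī = 31.23 in⁴.
Top plate: 2.8 × 0.7, A = 1.96 in², y = 9.7 in, Ī = 0.08003 in⁴.
Hole (subtracted): ⌀0.3, A = 0.07069 in², y = 0.275 in, Ī = 0.0003976 in⁴.
Centroid: ȳ = ΣA·y / ΣA = 3.828 in.
Transfer each piece to the horizontal axis through the centroid using Ī + A·d² with d = y − 3.828:
  bottom plate: d = -3.553 in → contributes +61.2 in⁴
  web plate: d = 1.122 in → contributes +37.33 in⁴
  top plate: d = 5.872 in → contributes +67.67 in⁴
  hole: d = -3.553 in → contributes −0.8925 in⁴
Total I = 165.3 in⁴.

Ix ≈ 170 in⁴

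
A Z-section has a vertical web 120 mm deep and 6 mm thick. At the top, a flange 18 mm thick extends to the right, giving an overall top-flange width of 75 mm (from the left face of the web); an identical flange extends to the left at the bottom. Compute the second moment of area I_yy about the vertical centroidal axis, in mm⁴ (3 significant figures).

Break the section into simple shapes (no overlaps), measuring from the bottom-left corner of the bounding box.
Web: 6 × 120, A = 720 mm², x = 72 mm, Ī = 2 160 mm⁴.
Top flange (beyond web): 69 × 18, A = 1 242 mm², x = 109.5 mm, Ī = 492 764 mm⁴.
Bottom flange (beyond web): 69 × 18, A = 1 242 mm², x = 34.5 mm, Ī = 492 764 mm⁴.
Centroid: x̄ = ΣA·x / ΣA = 72 mm.
Transfer each piece to the vertical centroidal axis using Ī + A·d² with d = x − 72:
  web: d = 0 mm → contributes +2 160 mm⁴
  top flange (beyond web): d = 37.5 mm → contributes +2 239 326 mm⁴
  bottom flange (beyond web): d = -37.5 mm → contributes +2 239 326 mm⁴
Total I = 4 480 812 mm⁴.

I_yy ≈ 4.48 × 10⁶ mm⁴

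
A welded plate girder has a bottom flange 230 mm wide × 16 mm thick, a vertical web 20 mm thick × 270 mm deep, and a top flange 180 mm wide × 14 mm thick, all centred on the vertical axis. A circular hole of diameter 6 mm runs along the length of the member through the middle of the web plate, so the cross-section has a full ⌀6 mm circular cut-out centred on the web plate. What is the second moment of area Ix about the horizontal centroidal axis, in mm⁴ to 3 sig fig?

Ix ≈ 1.57 × 10⁸ mm⁴

Treat the section as a set of non-overlapping primitives; coordinates are from the bounding-box lower-left.
Bottom plate: 230 × 16, A = 3 680 mm², y = 8 mm, Ī = 78 507 mm⁴.
Web plate: 20 × 270, A = 5 400 mm², y = 151 mm, Ī = 32 805 000 mm⁴.
Top plate: 180 × 14, A = 2 520 mm², y = 293 mm, Ī = 41 160 mm⁴.
Hole (subtracted): ⌀6, A = 28.274 mm², y = 151 mm, Ī = 63.617 mm⁴.
Centroid: ȳ = ΣA·y / ΣA = 136.45 mm.
Transfer each piece to the horizontal centroidal axis using Ī + A·d² with d = y − 136.45:
  bottom plate: d = -128.45 mm → contributes +60 793 743 mm⁴
  web plate: d = 14.553 mm → contributes +33 948 620 mm⁴
  top plate: d = 156.55 mm → contributes +61 803 215 mm⁴
  hole: d = 14.553 mm → contributes −6051.6 mm⁴
Total I = 156 539 526 mm⁴.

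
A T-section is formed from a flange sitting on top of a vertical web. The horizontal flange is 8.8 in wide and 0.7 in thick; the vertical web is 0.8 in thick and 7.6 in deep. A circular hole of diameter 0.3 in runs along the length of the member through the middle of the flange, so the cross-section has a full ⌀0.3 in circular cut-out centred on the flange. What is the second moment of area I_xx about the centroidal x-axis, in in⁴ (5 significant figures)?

Decompose the section into non-overlapping parts with the origin at the bottom-left of its bounding rectangle.
Flange: 8.8 × 0.7, A = 6.16 in², y = 7.95 in, Ī = 0.2515333 in⁴.
Web: 0.8 × 7.6, A = 6.08 in², y = 3.8 in, Ī = 29.26507 in⁴.
Hole (subtracted): ⌀0.3, A = 0.07068583 in², y = 7.95 in, Ī = 0.0003976078 in⁴.
Centroid: ȳ = ΣA·y / ΣA = 5.876588 in.
Transfer each piece to the centroidal x-axis using Ī + A·d² with d = y − 5.876588:
  flange: d = 2.073412 in → contributes +26.7336 in⁴
  web: d = -2.076588 in → contributes +55.48335 in⁴
  hole: d = 2.073412 in → contributes −0.3042786 in⁴
Total I = 81.91268 in⁴.

I_xx ≈ 81.913 in⁴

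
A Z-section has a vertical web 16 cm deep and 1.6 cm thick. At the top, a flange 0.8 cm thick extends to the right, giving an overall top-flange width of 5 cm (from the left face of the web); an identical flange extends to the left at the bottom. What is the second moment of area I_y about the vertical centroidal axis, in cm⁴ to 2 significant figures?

I_y ≈ 45 cm⁴

Break the section into simple shapes (no overlaps), measuring from the bottom-left corner of the bounding box.
Web: 1.6 × 16, A = 25.6 cm², x = 4.2 cm, Ī = 5.461 cm⁴.
Top flange (beyond web): 3.4 × 0.8, A = 2.72 cm², x = 6.7 cm, Ī = 2.62 cm⁴.
Bottom flange (beyond web): 3.4 × 0.8, A = 2.72 cm², x = 1.7 cm, Ī = 2.62 cm⁴.
Centroid: x̄ = ΣA·x / ΣA = 4.2 cm.
Transfer each piece to the vertical centroidal axis using Ī + A·d² with d = x − 4.2:
  web: d = 0 cm → contributes +5.461 cm⁴
  top flange (beyond web): d = 2.5 cm → contributes +19.62 cm⁴
  bottom flange (beyond web): d = -2.5 cm → contributes +19.62 cm⁴
Total I = 44.7 cm⁴.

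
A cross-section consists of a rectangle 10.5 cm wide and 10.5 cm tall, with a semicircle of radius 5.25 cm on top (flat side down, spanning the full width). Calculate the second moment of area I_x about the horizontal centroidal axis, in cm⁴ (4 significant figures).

I_x ≈ 2835 cm⁴

Split into non-overlapping primitives; take the origin at the lower-left of the bounding box.
Rectangular body: 10.5 × 10.5, A = 110.25 cm², y = 5.25 cm, Ī = 1012.92 cm⁴.
Semicircular cap: semicircle r = 5.25, A = 43.2951 cm², y = 12.7282 cm, Ī = 83.3814 cm⁴.
Centroid: ȳ = ΣA·y / ΣA = 7.35862 cm.
Transfer each piece to the horizontal centroidal axis using Ī + A·d² with d = y − 7.35862:
  rectangular body: d = -2.10862 cm → contributes +1503.12 cm⁴
  semicircular cap: d = 5.36955 cm → contributes +1331.67 cm⁴
Total I = 2834.79 cm⁴.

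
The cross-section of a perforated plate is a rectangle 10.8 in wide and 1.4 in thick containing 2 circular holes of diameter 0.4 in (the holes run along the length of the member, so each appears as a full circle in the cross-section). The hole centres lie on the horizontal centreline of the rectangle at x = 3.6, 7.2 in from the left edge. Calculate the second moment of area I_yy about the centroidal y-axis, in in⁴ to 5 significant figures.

I_yy ≈ 146.15 in⁴

Treat the section as a set of non-overlapping primitives; coordinates are from the bounding-box lower-left.
Plate: 10.8 × 1.4, A = 15.12 in², x = 5.4 in, Ī = 146.9664 in⁴.
Hole 1 (subtracted): ⌀0.4, A = 0.1256637 in², x = 3.6 in, Ī = 0.001256637 in⁴.
Hole 2 (subtracted): ⌀0.4, A = 0.1256637 in², x = 7.2 in, Ī = 0.001256637 in⁴.
By symmetry the centroid is at mid-width, x̄ = 5.4 in.
Transfer each piece to the centroidal y-axis using Ī + A·d² with d = x − 5.4:
  plate: d = 0 in → contributes +146.9664 in⁴
  hole 1: d = -1.8 in → contributes −0.408407 in⁴
  hole 2: d = 1.8 in → contributes −0.408407 in⁴
Total I = 146.1496 in⁴.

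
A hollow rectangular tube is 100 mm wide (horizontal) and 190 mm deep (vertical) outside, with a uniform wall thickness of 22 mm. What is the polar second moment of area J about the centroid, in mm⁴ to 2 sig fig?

Split into non-overlapping primitives; take the origin at the lower-left of the bounding box.
Outer rectangle: 100 × 190, A = 19 000 mm², y = 95 mm, Ī = 57 158 333 mm⁴.
Inner void (subtracted): 56 × 146, A = 8 176 mm², y = 95 mm, Ī = 14 523 301 mm⁴.
By symmetry the centroid is at mid-height, ȳ = 95 mm.
All pieces are centred on the centroidal x-axis, so I = ΣĪ (holes subtracted) = 42 635 032 mm⁴.
Repeating about the centroidal y-axis gives I_y = 13 696 672 mm⁴.
Polar second moment: J = I_x + I_y = 56 331 704 mm⁴.

J ≈ 5.6 × 10⁷ mm⁴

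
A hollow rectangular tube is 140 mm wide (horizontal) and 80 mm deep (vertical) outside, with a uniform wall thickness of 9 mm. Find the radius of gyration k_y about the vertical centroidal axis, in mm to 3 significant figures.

Split into non-overlapping primitives; take the origin at the lower-left of the bounding box.
Outer rectangle: 140 × 80, A = 11 200 mm², x = 70 mm, Ī = 18 293 333 mm⁴.
Inner void (subtracted): 122 × 62, A = 7 564 mm², x = 70 mm, Ī = 9 381 881 mm⁴.
By symmetry the centroid is at mid-width, x̄ = 70 mm.
All pieces are centred on the vertical centroidal axis, so I = ΣĪ (holes subtracted) = 8 911 452 mm⁴.
Radius of gyration: k = √(I/A) = √(8 911 452 / 3 636) = 49.507 mm.

k_y ≈ 49.5 mm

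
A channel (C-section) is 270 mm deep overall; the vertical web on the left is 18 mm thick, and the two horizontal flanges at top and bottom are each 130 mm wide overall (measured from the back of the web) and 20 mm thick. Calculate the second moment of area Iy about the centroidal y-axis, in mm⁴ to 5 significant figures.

Split into non-overlapping primitives; take the origin at the lower-left of the bounding box.
Web: 18 × 270, A = 4 860 mm², x = 9 mm, Ī = 131 220 mm⁴.
Top flange (beyond web): 112 × 20, A = 2 240 mm², x = 74 mm, Ī = 2 341 547 mm⁴.
Bottom flange (beyond web): 112 × 20, A = 2 240 mm², x = 74 mm, Ī = 2 341 547 mm⁴.
Centroid: x̄ = ΣA·x / ΣA = 40.17773 mm.
Transfer each piece to the centroidal y-axis using Ī + A·d² with d = x − 40.17773:
  web: d = -31.17773 mm → contributes +4 855 387 mm⁴
  top flange (beyond web): d = 33.82227 mm → contributes +4 903 986 mm⁴
  bottom flange (beyond web): d = 33.82227 mm → contributes +4 903 986 mm⁴
Total I = 14 663 358 mm⁴.

Iy ≈ 1.4663 × 10⁷ mm⁴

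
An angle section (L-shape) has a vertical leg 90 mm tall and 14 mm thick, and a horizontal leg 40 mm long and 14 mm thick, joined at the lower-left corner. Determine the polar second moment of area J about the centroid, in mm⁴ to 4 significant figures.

Split into non-overlapping primitives; take the origin at the lower-left of the bounding box.
Vertical leg: 14 × 90, A = 1 260 mm², y = 45 mm, Ī = 850 500 mm⁴.
Horizontal leg (remainder): 26 × 14, A = 364 mm², y = 7 mm, Ī = 5945.33 mm⁴.
Centroid: ȳ = ΣA·y / ΣA = 36.4828 mm.
Transfer each piece to the centroidal x-axis using Ī + A·d² with d = y − 36.4828:
  vertical leg: d = 8.51724 mm → contributes +941 905 mm⁴
  horizontal leg (remainder): d = -29.4828 mm → contributes +322 346 mm⁴
Total I = 1 264 251 mm⁴.
For the y-axis: x̄ = 11.4828 mm.
Repeating about the centroidal y-axis gives I_y = 154 051 mm⁴.
Polar second moment: J = I_x + I_y = 1 418 302 mm⁴.

J ≈ 1.418 × 10⁶ mm⁴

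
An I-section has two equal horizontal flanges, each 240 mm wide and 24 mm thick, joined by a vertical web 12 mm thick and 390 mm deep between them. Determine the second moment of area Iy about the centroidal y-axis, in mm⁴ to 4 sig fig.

Split into non-overlapping primitives; take the origin at the lower-left of the bounding box.
Bottom flange: 240 × 24, A = 5 760 mm², x = 120 mm, Ī = 27 648 000 mm⁴.
Web: 12 × 390, A = 4 680 mm², x = 120 mm, Ī = 56 160 mm⁴.
Top flange: 240 × 24, A = 5 760 mm², x = 120 mm, Ī = 27 648 000 mm⁴.
By symmetry the centroid is at mid-width, x̄ = 120 mm.
All pieces are centred on the centroidal y-axis, so I = ΣĪ = 55 352 160 mm⁴.

Iy ≈ 5.535 × 10⁷ mm⁴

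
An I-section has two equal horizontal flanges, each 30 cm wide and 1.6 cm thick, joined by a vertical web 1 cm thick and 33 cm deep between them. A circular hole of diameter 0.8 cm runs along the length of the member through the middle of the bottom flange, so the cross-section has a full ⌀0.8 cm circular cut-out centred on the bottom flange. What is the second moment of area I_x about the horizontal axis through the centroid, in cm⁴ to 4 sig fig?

Split into non-overlapping primitives; take the origin at the lower-left of the bounding box.
Bottom flange: 30 × 1.6, A = 48 cm², y = 0.8 cm, Ī = 10.24 cm⁴.
Web: 1 × 33, A = 33 cm², y = 18.1 cm, Ī = 2994.75 cm⁴.
Top flange: 30 × 1.6, A = 48 cm², y = 35.4 cm, Ī = 10.24 cm⁴.
Hole (subtracted): ⌀0.8, A = 0.502655 cm², y = 0.8 cm, Ī = 0.0201062 cm⁴.
Centroid: ȳ = ΣA·y / ΣA = 18.1677 cm.
Transfer each piece to the horizontal axis through the centroid using Ī + A·d² with d = y − 18.1677:
  bottom flange: d = -17.3677 cm → contributes +14488.8 cm⁴
  web: d = -0.067674 cm → contributes +2994.9 cm⁴
  top flange: d = 17.2323 cm → contributes +14 264 cm⁴
  hole: d = -17.3677 cm → contributes −151.639 cm⁴
Total I = 31 596 cm⁴.

I_x ≈ 3.160 × 10⁴ cm⁴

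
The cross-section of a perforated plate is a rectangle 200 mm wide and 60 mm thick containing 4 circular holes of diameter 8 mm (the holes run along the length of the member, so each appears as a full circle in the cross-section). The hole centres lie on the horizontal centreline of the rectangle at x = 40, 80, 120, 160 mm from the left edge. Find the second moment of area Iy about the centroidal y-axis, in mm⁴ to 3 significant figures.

Break the section into simple shapes (no overlaps), measuring from the bottom-left corner of the bounding box.
Plate: 200 × 60, A = 12 000 mm², x = 100 mm, Ī = 40 000 000 mm⁴.
Hole 1 (subtracted): ⌀8, A = 50.265 mm², x = 40 mm, Ī = 201.06 mm⁴.
Hole 2 (subtracted): ⌀8, A = 50.265 mm², x = 80 mm, Ī = 201.06 mm⁴.
Hole 3 (subtracted): ⌀8, A = 50.265 mm², x = 120 mm, Ī = 201.06 mm⁴.
Hole 4 (subtracted): ⌀8, A = 50.265 mm², x = 160 mm, Ī = 201.06 mm⁴.
By symmetry the centroid is at mid-width, x̄ = 100 mm.
Transfer each piece to the centroidal y-axis using Ī + A·d² with d = x − 100:
  plate: d = 0 mm → contributes +40 000 000 mm⁴
  hole 1: d = -60 mm → contributes −181 157 mm⁴
  hole 2: d = -20 mm → contributes −20 307 mm⁴
  hole 3: d = 20 mm → contributes −20 307 mm⁴
  hole 4: d = 60 mm → contributes −181 157 mm⁴
Total I = 39 597 072 mm⁴.

Iy ≈ 3.96 × 10⁷ mm⁴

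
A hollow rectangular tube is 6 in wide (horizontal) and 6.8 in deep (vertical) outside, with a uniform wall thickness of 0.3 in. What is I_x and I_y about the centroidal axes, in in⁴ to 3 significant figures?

I_x ≈ 50.0 in⁴, I_y ≈ 41.0 in⁴

Treat the section as a set of non-overlapping primitives; coordinates are from the bounding-box lower-left.
Outer rectangle: 6 × 6.8, A = 40.8 in², y = 3.4 in, Ī = 157.22 in⁴.
Inner void (subtracted): 5.4 × 6.2, A = 33.48 in², y = 3.4 in, Ī = 107.25 in⁴.
By symmetry the centroid is at mid-height, ȳ = 3.4 in.
All pieces are centred on the centroidal x-axis, so I = ΣĪ (holes subtracted) = 49.968 in⁴.
Repeating about the centroidal y-axis gives I_y = 41.044 in⁴.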